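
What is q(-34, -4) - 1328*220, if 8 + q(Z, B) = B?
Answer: -292172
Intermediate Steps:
q(Z, B) = -8 + B
q(-34, -4) - 1328*220 = (-8 - 4) - 1328*220 = -12 - 292160 = -292172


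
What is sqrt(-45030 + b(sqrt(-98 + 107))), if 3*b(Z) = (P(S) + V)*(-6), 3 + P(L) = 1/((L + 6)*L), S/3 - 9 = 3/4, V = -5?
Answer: I*sqrt(1361178449670)/5499 ≈ 212.17*I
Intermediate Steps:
S = 117/4 (S = 27 + 3*(3/4) = 27 + 9/4 = 117/4 ≈ 29.250)
P(L) = -3 + 1/(L*(6 + L)) (P(L) = -3 + 1/((L + 6)*L) = -3 + 1/((6 + L)*L) = -3 + 1/(L*(6 + L)))
b(Z) = 263920/16497 (b(Z) = (((1 - 18*117/4 - 3*(117/4)**2)/((117/4)*(6 + 117/4)) - 5)*(-6))/3 = ((4*(1 - 1053/2 - 3*13689/16)/(117*(141/4)) - 5)*(-6))/3 = (((4/117)*(4/141)*(1 - 1053/2 - 41067/16) - 5)*(-6))/3 = (((4/117)*(4/141)*(-49475/16) - 5)*(-6))/3 = ((-49475/16497 - 5)*(-6))/3 = (-131960/16497*(-6))/3 = (1/3)*(263920/5499) = 263920/16497)
sqrt(-45030 + b(sqrt(-98 + 107))) = sqrt(-45030 + 263920/16497) = sqrt(-742595990/16497) = I*sqrt(1361178449670)/5499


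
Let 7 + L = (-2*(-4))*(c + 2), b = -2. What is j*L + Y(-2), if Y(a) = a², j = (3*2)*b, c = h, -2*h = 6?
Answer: 184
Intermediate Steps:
h = -3 (h = -½*6 = -3)
c = -3
j = -12 (j = (3*2)*(-2) = 6*(-2) = -12)
L = -15 (L = -7 + (-2*(-4))*(-3 + 2) = -7 + 8*(-1) = -7 - 8 = -15)
j*L + Y(-2) = -12*(-15) + (-2)² = 180 + 4 = 184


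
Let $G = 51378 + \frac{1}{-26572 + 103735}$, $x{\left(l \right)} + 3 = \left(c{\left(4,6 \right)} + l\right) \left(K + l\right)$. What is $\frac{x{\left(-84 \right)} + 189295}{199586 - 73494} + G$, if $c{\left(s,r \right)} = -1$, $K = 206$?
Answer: $\frac{249951547932433}{4864818498} \approx 51379.0$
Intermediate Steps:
$x{\left(l \right)} = -3 + \left(-1 + l\right) \left(206 + l\right)$
$G = \frac{3964480615}{77163}$ ($G = 51378 + \frac{1}{77163} = \frac{3964480615}{77163} \approx 51378.0$)
$\frac{x{\left(-84 \right)} + 189295}{199586 - 73494} + G = \frac{\left(-209 + \left(-84\right)^{2} + 205 \left(-84\right)\right) + 189295}{199586 - 73494} + \frac{3964480615}{77163} = \frac{\left(-209 + 7056 - 17220\right) + 189295}{126092} + \frac{3964480615}{77163} = \left(-10373 + 189295\right) \frac{1}{126092} + \frac{3964480615}{77163} = 178922 \cdot \frac{1}{126092} + \frac{3964480615}{77163} = \frac{89461}{63046} + \frac{3964480615}{77163} = \frac{249951547932433}{4864818498}$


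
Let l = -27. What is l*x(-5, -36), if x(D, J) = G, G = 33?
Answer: -891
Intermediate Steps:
x(D, J) = 33
l*x(-5, -36) = -27*33 = -891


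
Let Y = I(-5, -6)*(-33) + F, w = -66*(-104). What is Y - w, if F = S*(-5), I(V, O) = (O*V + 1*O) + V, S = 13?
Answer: -7556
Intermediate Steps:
I(V, O) = O + V + O*V (I(V, O) = (O*V + O) + V = (O + O*V) + V = O + V + O*V)
w = 6864
F = -65 (F = 13*(-5) = -65)
Y = -692 (Y = (-6 - 5 - 6*(-5))*(-33) - 65 = (-6 - 5 + 30)*(-33) - 65 = 19*(-33) - 65 = -627 - 65 = -692)
Y - w = -692 - 1*6864 = -692 - 6864 = -7556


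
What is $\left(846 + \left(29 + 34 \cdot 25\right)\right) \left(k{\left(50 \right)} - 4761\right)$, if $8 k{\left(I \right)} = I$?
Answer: $- \frac{32807775}{4} \approx -8.2019 \cdot 10^{6}$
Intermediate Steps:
$k{\left(I \right)} = \frac{I}{8}$
$\left(846 + \left(29 + 34 \cdot 25\right)\right) \left(k{\left(50 \right)} - 4761\right) = \left(846 + \left(29 + 34 \cdot 25\right)\right) \left(\frac{1}{8} \cdot 50 - 4761\right) = \left(846 + \left(29 + 850\right)\right) \left(\frac{25}{4} - 4761\right) = \left(846 + 879\right) \left(- \frac{19019}{4}\right) = 1725 \left(- \frac{19019}{4}\right) = - \frac{32807775}{4}$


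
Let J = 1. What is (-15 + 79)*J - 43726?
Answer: -43662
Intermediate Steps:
(-15 + 79)*J - 43726 = (-15 + 79)*1 - 43726 = 64*1 - 43726 = 64 - 43726 = -43662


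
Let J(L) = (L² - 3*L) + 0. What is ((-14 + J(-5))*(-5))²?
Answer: 16900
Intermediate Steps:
J(L) = L² - 3*L
((-14 + J(-5))*(-5))² = ((-14 - 5*(-3 - 5))*(-5))² = ((-14 - 5*(-8))*(-5))² = ((-14 + 40)*(-5))² = (26*(-5))² = (-130)² = 16900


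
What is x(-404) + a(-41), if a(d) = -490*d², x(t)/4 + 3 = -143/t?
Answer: -83193759/101 ≈ -8.2370e+5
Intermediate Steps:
x(t) = -12 - 572/t (x(t) = -12 + 4*(-143/t) = -12 - 572/t)
x(-404) + a(-41) = (-12 - 572/(-404)) - 490*(-41)² = (-12 - 572*(-1/404)) - 490*1681 = (-12 + 143/101) - 823690 = -1069/101 - 823690 = -83193759/101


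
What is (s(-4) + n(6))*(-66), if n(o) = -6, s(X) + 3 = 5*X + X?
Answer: 2178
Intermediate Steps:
s(X) = -3 + 6*X (s(X) = -3 + (5*X + X) = -3 + 6*X)
(s(-4) + n(6))*(-66) = ((-3 + 6*(-4)) - 6)*(-66) = ((-3 - 24) - 6)*(-66) = (-27 - 6)*(-66) = -33*(-66) = 2178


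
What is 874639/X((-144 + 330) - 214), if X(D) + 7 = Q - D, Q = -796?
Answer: -874639/775 ≈ -1128.6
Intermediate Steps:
X(D) = -803 - D (X(D) = -7 + (-796 - D) = -803 - D)
874639/X((-144 + 330) - 214) = 874639/(-803 - ((-144 + 330) - 214)) = 874639/(-803 - (186 - 214)) = 874639/(-803 - 1*(-28)) = 874639/(-803 + 28) = 874639/(-775) = 874639*(-1/775) = -874639/775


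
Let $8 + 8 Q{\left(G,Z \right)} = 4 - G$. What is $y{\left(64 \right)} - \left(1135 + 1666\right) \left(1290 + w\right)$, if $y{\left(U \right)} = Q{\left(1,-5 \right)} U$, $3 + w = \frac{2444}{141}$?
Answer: $- \frac{10960433}{3} \approx -3.6535 \cdot 10^{6}$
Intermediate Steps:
$Q{\left(G,Z \right)} = - \frac{1}{2} - \frac{G}{8}$ ($Q{\left(G,Z \right)} = -1 + \frac{4 - G}{8} = -1 - \left(- \frac{1}{2} + \frac{G}{8}\right) = - \frac{1}{2} - \frac{G}{8}$)
$w = \frac{43}{3}$ ($w = -3 + \frac{2444}{141} = -3 + 2444 \cdot \frac{1}{141} = -3 + \frac{52}{3} = \frac{43}{3} \approx 14.333$)
$y{\left(U \right)} = - \frac{5 U}{8}$ ($y{\left(U \right)} = \left(- \frac{1}{2} - \frac{1}{8}\right) U = - \frac{5 U}{8}$)
$y{\left(64 \right)} - \left(1135 + 1666\right) \left(1290 + w\right) = \left(- \frac{5}{8}\right) 64 - \left(1135 + 1666\right) \left(1290 + \frac{43}{3}\right) = -40 - 2801 \cdot \frac{3913}{3} = -40 - \frac{10960313}{3} = - \frac{10960433}{3}$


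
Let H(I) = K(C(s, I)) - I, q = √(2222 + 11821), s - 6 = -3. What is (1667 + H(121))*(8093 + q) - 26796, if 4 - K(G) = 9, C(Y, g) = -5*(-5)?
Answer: 12444517 + 1541*√14043 ≈ 1.2627e+7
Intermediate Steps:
s = 3 (s = 6 - 3 = 3)
C(Y, g) = 25
K(G) = -5 (K(G) = 4 - 1*9 = 4 - 9 = -5)
q = √14043 ≈ 118.50
H(I) = -5 - I
(1667 + H(121))*(8093 + q) - 26796 = (1667 + (-5 - 1*121))*(8093 + √14043) - 26796 = (1667 + (-5 - 121))*(8093 + √14043) - 26796 = (1667 - 126)*(8093 + √14043) - 26796 = 1541*(8093 + √14043) - 26796 = (12471313 + 1541*√14043) - 26796 = 12444517 + 1541*√14043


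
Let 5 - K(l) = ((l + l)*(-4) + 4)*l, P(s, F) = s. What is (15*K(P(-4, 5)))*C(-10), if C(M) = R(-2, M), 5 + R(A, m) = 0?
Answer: -11175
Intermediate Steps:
R(A, m) = -5 (R(A, m) = -5 + 0 = -5)
K(l) = 5 - l*(4 - 8*l) (K(l) = 5 - ((l + l)*(-4) + 4)*l = 5 - ((2*l)*(-4) + 4)*l = 5 - (-8*l + 4)*l = 5 - (4 - 8*l)*l = 5 - l*(4 - 8*l))
C(M) = -5
(15*K(P(-4, 5)))*C(-10) = (15*(5 - 4*(-4) + 8*(-4)²))*(-5) = (15*(5 + 16 + 8*16))*(-5) = (15*(5 + 16 + 128))*(-5) = (15*149)*(-5) = 2235*(-5) = -11175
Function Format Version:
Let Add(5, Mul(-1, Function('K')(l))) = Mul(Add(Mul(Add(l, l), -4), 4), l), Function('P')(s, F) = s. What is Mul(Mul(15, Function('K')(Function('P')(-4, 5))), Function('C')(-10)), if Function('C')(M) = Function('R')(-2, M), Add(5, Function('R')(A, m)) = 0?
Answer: -11175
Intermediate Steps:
Function('R')(A, m) = -5 (Function('R')(A, m) = Add(-5, 0) = -5)
Function('K')(l) = Add(5, Mul(-1, l, Add(4, Mul(-8, l)))) (Function('K')(l) = Add(5, Mul(-1, Mul(Add(Mul(Add(l, l), -4), 4), l))) = Add(5, Mul(-1, Mul(Add(Mul(Mul(2, l), -4), 4), l))) = Add(5, Mul(-1, Mul(Add(Mul(-8, l), 4), l))) = Add(5, Mul(-1, Mul(Add(4, Mul(-8, l)), l))) = Add(5, Mul(-1, Mul(l, Add(4, Mul(-8, l))))) = Add(5, Mul(-1, l, Add(4, Mul(-8, l)))))
Function('C')(M) = -5
Mul(Mul(15, Function('K')(Function('P')(-4, 5))), Function('C')(-10)) = Mul(Mul(15, Add(5, Mul(-4, -4), Mul(8, Pow(-4, 2)))), -5) = Mul(Mul(15, Add(5, 16, Mul(8, 16))), -5) = Mul(Mul(15, Add(5, 16, 128)), -5) = Mul(Mul(15, 149), -5) = Mul(2235, -5) = -11175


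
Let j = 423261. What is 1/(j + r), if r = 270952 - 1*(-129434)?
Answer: 1/823647 ≈ 1.2141e-6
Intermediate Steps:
r = 400386 (r = 270952 + 129434 = 400386)
1/(j + r) = 1/(423261 + 400386) = 1/823647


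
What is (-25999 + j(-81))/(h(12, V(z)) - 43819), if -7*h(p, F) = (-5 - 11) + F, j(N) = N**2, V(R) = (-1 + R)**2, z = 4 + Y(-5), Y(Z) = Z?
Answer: 136066/306721 ≈ 0.44361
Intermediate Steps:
z = -1 (z = 4 - 5 = -1)
h(p, F) = 16/7 - F/7 (h(p, F) = -((-5 - 11) + F)/7 = -(-16 + F)/7 = 16/7 - F/7)
(-25999 + j(-81))/(h(12, V(z)) - 43819) = (-25999 + (-81)**2)/((16/7 - (-1 - 1)**2/7) - 43819) = (-25999 + 6561)/((16/7 - 1/7*(-2)**2) - 43819) = -19438/((16/7 - 1/7*4) - 43819) = -19438/((16/7 - 4/7) - 43819) = -19438/(12/7 - 43819) = -19438/(-306721/7) = -19438*(-7/306721) = 136066/306721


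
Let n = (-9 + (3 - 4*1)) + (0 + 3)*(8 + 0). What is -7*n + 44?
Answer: -54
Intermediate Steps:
n = 14 (n = (-9 + (3 - 4)) + 3*8 = (-9 - 1) + 24 = -10 + 24 = 14)
-7*n + 44 = -7*14 + 44 = -98 + 44 = -54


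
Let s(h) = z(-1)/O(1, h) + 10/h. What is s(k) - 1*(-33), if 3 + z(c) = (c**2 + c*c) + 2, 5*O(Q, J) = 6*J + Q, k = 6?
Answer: 3863/111 ≈ 34.802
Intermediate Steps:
O(Q, J) = Q/5 + 6*J/5 (O(Q, J) = (6*J + Q)/5 = (Q + 6*J)/5 = Q/5 + 6*J/5)
z(c) = -1 + 2*c**2 (z(c) = -3 + ((c**2 + c*c) + 2) = -3 + ((c**2 + c**2) + 2) = -3 + (2*c**2 + 2) = -3 + (2 + 2*c**2) = -1 + 2*c**2)
s(h) = 1/(1/5 + 6*h/5) + 10/h (s(h) = (-1 + 2*(-1)**2)/((1/5)*1 + 6*h/5) + 10/h = (-1 + 2*1)/(1/5 + 6*h/5) + 10/h = (-1 + 2)/(1/5 + 6*h/5) + 10/h = 1/(1/5 + 6*h/5) + 10/h)
s(k) - 1*(-33) = 5*(2 + 13*6)/(6*(1 + 6*6)) - 1*(-33) = 5*(1/6)*(2 + 78)/(1 + 36) + 33 = 5*(1/6)*80/37 + 33 = 5*(1/6)*(1/37)*80 + 33 = 200/111 + 33 = 3863/111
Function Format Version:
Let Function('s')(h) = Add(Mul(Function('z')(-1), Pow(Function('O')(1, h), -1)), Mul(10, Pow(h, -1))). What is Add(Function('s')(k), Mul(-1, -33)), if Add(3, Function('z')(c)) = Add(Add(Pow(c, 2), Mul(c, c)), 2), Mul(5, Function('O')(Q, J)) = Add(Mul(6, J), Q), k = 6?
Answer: Rational(3863, 111) ≈ 34.802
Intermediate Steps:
Function('O')(Q, J) = Add(Mul(Rational(1, 5), Q), Mul(Rational(6, 5), J)) (Function('O')(Q, J) = Mul(Rational(1, 5), Add(Mul(6, J), Q)) = Mul(Rational(1, 5), Add(Q, Mul(6, J))) = Add(Mul(Rational(1, 5), Q), Mul(Rational(6, 5), J)))
Function('z')(c) = Add(-1, Mul(2, Pow(c, 2))) (Function('z')(c) = Add(-3, Add(Add(Pow(c, 2), Mul(c, c)), 2)) = Add(-3, Add(Add(Pow(c, 2), Pow(c, 2)), 2)) = Add(-3, Add(Mul(2, Pow(c, 2)), 2)) = Add(-3, Add(2, Mul(2, Pow(c, 2)))) = Add(-1, Mul(2, Pow(c, 2))))
Function('s')(h) = Add(Pow(Add(Rational(1, 5), Mul(Rational(6, 5), h)), -1), Mul(10, Pow(h, -1))) (Function('s')(h) = Add(Mul(Add(-1, Mul(2, Pow(-1, 2))), Pow(Add(Mul(Rational(1, 5), 1), Mul(Rational(6, 5), h)), -1)), Mul(10, Pow(h, -1))) = Add(Mul(Add(-1, Mul(2, 1)), Pow(Add(Rational(1, 5), Mul(Rational(6, 5), h)), -1)), Mul(10, Pow(h, -1))) = Add(Mul(Add(-1, 2), Pow(Add(Rational(1, 5), Mul(Rational(6, 5), h)), -1)), Mul(10, Pow(h, -1))) = Add(Mul(1, Pow(Add(Rational(1, 5), Mul(Rational(6, 5), h)), -1)), Mul(10, Pow(h, -1))) = Add(Pow(Add(Rational(1, 5), Mul(Rational(6, 5), h)), -1), Mul(10, Pow(h, -1))))
Add(Function('s')(k), Mul(-1, -33)) = Add(Mul(5, Pow(6, -1), Pow(Add(1, Mul(6, 6)), -1), Add(2, Mul(13, 6))), Mul(-1, -33)) = Add(Mul(5, Rational(1, 6), Pow(Add(1, 36), -1), Add(2, 78)), 33) = Add(Mul(5, Rational(1, 6), Pow(37, -1), 80), 33) = Add(Mul(5, Rational(1, 6), Rational(1, 37), 80), 33) = Add(Rational(200, 111), 33) = Rational(3863, 111)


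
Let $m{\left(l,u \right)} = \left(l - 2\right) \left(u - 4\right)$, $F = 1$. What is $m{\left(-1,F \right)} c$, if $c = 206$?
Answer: $1854$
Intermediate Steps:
$m{\left(l,u \right)} = \left(-4 + u\right) \left(-2 + l\right)$ ($m{\left(l,u \right)} = \left(-2 + l\right) \left(-4 + u\right) = \left(-4 + u\right) \left(-2 + l\right)$)
$m{\left(-1,F \right)} c = \left(8 - -4 - 2 - 1\right) 206 = \left(8 + 4 - 2 - 1\right) 206 = 9 \cdot 206 = 1854$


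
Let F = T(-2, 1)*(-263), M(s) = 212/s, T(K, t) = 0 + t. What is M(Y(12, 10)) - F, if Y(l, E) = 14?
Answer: 1947/7 ≈ 278.14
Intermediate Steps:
T(K, t) = t
F = -263 (F = 1*(-263) = -263)
M(Y(12, 10)) - F = 212/14 - 1*(-263) = 212*(1/14) + 263 = 106/7 + 263 = 1947/7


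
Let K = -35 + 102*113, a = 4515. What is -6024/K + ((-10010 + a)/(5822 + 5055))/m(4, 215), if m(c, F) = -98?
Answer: -908302237/1749826498 ≈ -0.51908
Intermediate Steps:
K = 11491 (K = -35 + 11526 = 11491)
-6024/K + ((-10010 + a)/(5822 + 5055))/m(4, 215) = -6024/11491 + ((-10010 + 4515)/(5822 + 5055))/(-98) = -6024*1/11491 - 5495/10877*(-1/98) = -6024/11491 - 5495*1/10877*(-1/98) = -6024/11491 - 5495/10877*(-1/98) = -6024/11491 + 785/152278 = -908302237/1749826498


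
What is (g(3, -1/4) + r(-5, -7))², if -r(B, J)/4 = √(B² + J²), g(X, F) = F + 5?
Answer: 19305/16 - 38*√74 ≈ 879.67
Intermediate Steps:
g(X, F) = 5 + F
r(B, J) = -4*√(B² + J²)
(g(3, -1/4) + r(-5, -7))² = ((5 - 1/4) - 4*√((-5)² + (-7)²))² = ((5 - 1*¼) - 4*√(25 + 49))² = ((5 - ¼) - 4*√74)² = (19/4 - 4*√74)²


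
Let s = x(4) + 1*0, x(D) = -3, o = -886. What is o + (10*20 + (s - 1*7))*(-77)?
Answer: -15516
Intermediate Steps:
s = -3 (s = -3 + 1*0 = -3 + 0 = -3)
o + (10*20 + (s - 1*7))*(-77) = -886 + (10*20 + (-3 - 1*7))*(-77) = -886 + (200 + (-3 - 7))*(-77) = -886 + (200 - 10)*(-77) = -886 + 190*(-77) = -886 - 14630 = -15516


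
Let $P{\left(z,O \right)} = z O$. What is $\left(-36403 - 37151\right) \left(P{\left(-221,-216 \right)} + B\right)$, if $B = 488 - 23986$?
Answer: $-1782801852$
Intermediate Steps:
$P{\left(z,O \right)} = O z$
$B = -23498$
$\left(-36403 - 37151\right) \left(P{\left(-221,-216 \right)} + B\right) = \left(-36403 - 37151\right) \left(\left(-216\right) \left(-221\right) - 23498\right) = - 73554 \left(47736 - 23498\right) = \left(-73554\right) 24238 = -1782801852$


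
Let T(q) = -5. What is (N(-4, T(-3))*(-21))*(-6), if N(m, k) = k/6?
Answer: -105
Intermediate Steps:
N(m, k) = k/6 (N(m, k) = k*(⅙) = k/6)
(N(-4, T(-3))*(-21))*(-6) = (((⅙)*(-5))*(-21))*(-6) = -⅚*(-21)*(-6) = (35/2)*(-6) = -105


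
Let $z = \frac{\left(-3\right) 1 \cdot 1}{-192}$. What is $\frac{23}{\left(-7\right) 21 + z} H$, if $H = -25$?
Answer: $\frac{1600}{409} \approx 3.912$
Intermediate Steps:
$z = \frac{1}{64}$ ($z = \left(-3\right) 1 \left(- \frac{1}{192}\right) = \left(-3\right) \left(- \frac{1}{192}\right) = \frac{1}{64} \approx 0.015625$)
$\frac{23}{\left(-7\right) 21 + z} H = \frac{23}{\left(-7\right) 21 + \frac{1}{64}} \left(-25\right) = \frac{23}{-147 + \frac{1}{64}} \left(-25\right) = \frac{23}{- \frac{9407}{64}} \left(-25\right) = 23 \left(- \frac{64}{9407}\right) \left(-25\right) = \left(- \frac{64}{409}\right) \left(-25\right) = \frac{1600}{409}$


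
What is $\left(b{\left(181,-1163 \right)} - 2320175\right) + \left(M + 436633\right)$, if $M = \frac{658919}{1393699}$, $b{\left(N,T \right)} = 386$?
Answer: $- \frac{2624551975125}{1393699} \approx -1.8832 \cdot 10^{6}$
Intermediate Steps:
$M = \frac{658919}{1393699}$ ($M = 658919 \cdot \frac{1}{1393699} = \frac{658919}{1393699} \approx 0.47278$)
$\left(b{\left(181,-1163 \right)} - 2320175\right) + \left(M + 436633\right) = \left(386 - 2320175\right) + \left(\frac{658919}{1393699} + 436633\right) = -2319789 + \frac{608535634386}{1393699} = - \frac{2624551975125}{1393699}$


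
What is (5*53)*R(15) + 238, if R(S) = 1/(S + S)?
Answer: 1481/6 ≈ 246.83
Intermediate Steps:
R(S) = 1/(2*S)
(5*53)*R(15) + 238 = (5*53)*((1/2)/15) + 238 = 265*((1/2)*(1/15)) + 238 = 265*(1/30) + 238 = 53/6 + 238 = 1481/6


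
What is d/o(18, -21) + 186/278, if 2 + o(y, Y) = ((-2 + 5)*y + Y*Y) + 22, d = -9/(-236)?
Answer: 11304471/16894060 ≈ 0.66914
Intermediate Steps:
d = 9/236 (d = -9*(-1/236) = 9/236 ≈ 0.038136)
o(y, Y) = 20 + Y² + 3*y (o(y, Y) = -2 + (((-2 + 5)*y + Y*Y) + 22) = -2 + ((3*y + Y²) + 22) = -2 + ((Y² + 3*y) + 22) = -2 + (22 + Y² + 3*y) = 20 + Y² + 3*y)
d/o(18, -21) + 186/278 = 9/(236*(20 + (-21)² + 3*18)) + 186/278 = 9/(236*(20 + 441 + 54)) + 186*(1/278) = (9/236)/515 + 93/139 = (9/236)*(1/515) + 93/139 = 9/121540 + 93/139 = 11304471/16894060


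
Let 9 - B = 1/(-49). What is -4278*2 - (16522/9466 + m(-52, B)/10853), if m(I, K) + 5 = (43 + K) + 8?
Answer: -21539816874941/2516995201 ≈ -8557.8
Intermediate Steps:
B = 442/49 (B = 9 - 1/(-49) = 9 - 1*(-1/49) = 9 + 1/49 = 442/49 ≈ 9.0204)
m(I, K) = 46 + K (m(I, K) = -5 + ((43 + K) + 8) = -5 + (51 + K) = 46 + K)
-4278*2 - (16522/9466 + m(-52, B)/10853) = -4278*2 - (16522/9466 + (46 + 442/49)/10853) = -8556 - (16522*(1/9466) + (2696/49)*(1/10853)) = -8556 - (8261/4733 + 2696/531797) = -8556 - 1*4405935185/2516995201 = -8556 - 4405935185/2516995201 = -21539816874941/2516995201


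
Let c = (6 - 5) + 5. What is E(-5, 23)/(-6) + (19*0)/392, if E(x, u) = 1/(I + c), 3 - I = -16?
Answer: -1/150 ≈ -0.0066667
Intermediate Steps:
I = 19 (I = 3 - 1*(-16) = 3 + 16 = 19)
c = 6 (c = 1 + 5 = 6)
E(x, u) = 1/25 (E(x, u) = 1/(19 + 6) = 1/25)
E(-5, 23)/(-6) + (19*0)/392 = (1/25)/(-6) + (19*0)/392 = (1/25)*(-1/6) + 0*(1/392) = -1/150 + 0 = -1/150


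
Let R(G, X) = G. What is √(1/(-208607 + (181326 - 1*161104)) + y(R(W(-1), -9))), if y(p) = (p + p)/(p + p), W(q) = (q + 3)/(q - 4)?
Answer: 116*√2637390/188385 ≈ 1.0000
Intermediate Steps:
W(q) = (3 + q)/(-4 + q)
y(p) = 1 (y(p) = (2*p)/((2*p)) = (2*p)*(1/(2*p)) = 1)
√(1/(-208607 + (181326 - 1*161104)) + y(R(W(-1), -9))) = √(1/(-208607 + (181326 - 1*161104)) + 1) = √(1/(-208607 + (181326 - 161104)) + 1) = √(1/(-208607 + 20222) + 1) = √(1/(-188385) + 1) = √(-1/188385 + 1) = √(188384/188385) = 116*√2637390/188385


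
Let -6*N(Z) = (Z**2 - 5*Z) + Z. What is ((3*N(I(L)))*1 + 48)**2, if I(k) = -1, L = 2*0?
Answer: 8281/4 ≈ 2070.3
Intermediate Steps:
L = 0
N(Z) = -Z**2/6 + 2*Z/3 (N(Z) = -((Z**2 - 5*Z) + Z)/6 = -(Z**2 - 4*Z)/6 = -Z**2/6 + 2*Z/3)
((3*N(I(L)))*1 + 48)**2 = ((3*((1/6)*(-1)*(4 - 1*(-1))))*1 + 48)**2 = ((3*((1/6)*(-1)*(4 + 1)))*1 + 48)**2 = ((3*((1/6)*(-1)*5))*1 + 48)**2 = ((3*(-5/6))*1 + 48)**2 = (-5/2*1 + 48)**2 = (-5/2 + 48)**2 = (91/2)**2 = 8281/4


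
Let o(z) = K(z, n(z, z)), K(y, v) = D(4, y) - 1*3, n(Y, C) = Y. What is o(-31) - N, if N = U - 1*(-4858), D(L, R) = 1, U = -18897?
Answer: 14037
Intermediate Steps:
K(y, v) = -2 (K(y, v) = 1 - 1*3 = 1 - 3 = -2)
N = -14039 (N = -18897 - 1*(-4858) = -18897 + 4858 = -14039)
o(z) = -2
o(-31) - N = -2 - 1*(-14039) = -2 + 14039 = 14037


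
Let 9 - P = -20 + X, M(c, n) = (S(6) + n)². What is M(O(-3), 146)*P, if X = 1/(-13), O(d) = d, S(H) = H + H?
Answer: 9436392/13 ≈ 7.2588e+5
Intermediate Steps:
S(H) = 2*H
X = -1/13 ≈ -0.076923
M(c, n) = (12 + n)² (M(c, n) = (2*6 + n)² = (12 + n)²)
P = 378/13 (P = 9 - (-20 - 1/13) = 9 - 1*(-261/13) = 9 + 261/13 = 378/13 ≈ 29.077)
M(O(-3), 146)*P = (12 + 146)²*(378/13) = 158²*(378/13) = 24964*(378/13) = 9436392/13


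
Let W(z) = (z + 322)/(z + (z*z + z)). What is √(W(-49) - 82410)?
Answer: 3*I*√991125331/329 ≈ 287.07*I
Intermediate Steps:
W(z) = (322 + z)/(z² + 2*z) (W(z) = (322 + z)/(z + (z² + z)) = (322 + z)/(z + (z + z²)) = (322 + z)/(z² + 2*z))
√(W(-49) - 82410) = √((322 - 49)/((-49)*(2 - 49)) - 82410) = √(-1/49*273/(-47) - 82410) = √(-1/49*(-1/47)*273 - 82410) = √(39/329 - 82410) = √(-27112851/329) = 3*I*√991125331/329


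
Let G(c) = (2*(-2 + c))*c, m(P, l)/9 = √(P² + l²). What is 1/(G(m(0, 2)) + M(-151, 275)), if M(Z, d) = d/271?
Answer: 271/156371 ≈ 0.0017331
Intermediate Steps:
M(Z, d) = d/271 (M(Z, d) = d*(1/271) = d/271)
m(P, l) = 9*√(P² + l²)
G(c) = c*(-4 + 2*c) (G(c) = (-4 + 2*c)*c = c*(-4 + 2*c))
1/(G(m(0, 2)) + M(-151, 275)) = 1/(2*(9*√(0² + 2²))*(-2 + 9*√(0² + 2²)) + (1/271)*275) = 1/(2*(9*√(0 + 4))*(-2 + 9*√(0 + 4)) + 275/271) = 1/(2*(9*√4)*(-2 + 9*√4) + 275/271) = 1/(2*(9*2)*(-2 + 9*2) + 275/271) = 1/(2*18*(-2 + 18) + 275/271) = 1/(2*18*16 + 275/271) = 1/(576 + 275/271) = 1/(156371/271) = 271/156371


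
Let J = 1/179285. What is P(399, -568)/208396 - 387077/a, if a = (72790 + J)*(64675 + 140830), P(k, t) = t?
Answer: -3342968370274111/1214981359349752863 ≈ -0.0027515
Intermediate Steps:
J = 1/179285 ≈ 5.5777e-6
a = 23320627254837/1559 (a = (72790 + 1/179285)*(64675 + 140830) = (13050155151/179285)*205505 = 23320627254837/1559 ≈ 1.4959e+10)
P(399, -568)/208396 - 387077/a = -568/208396 - 387077/23320627254837/1559 = -568*1/208396 - 387077*1559/23320627254837 = -142/52099 - 603453043/23320627254837 = -3342968370274111/1214981359349752863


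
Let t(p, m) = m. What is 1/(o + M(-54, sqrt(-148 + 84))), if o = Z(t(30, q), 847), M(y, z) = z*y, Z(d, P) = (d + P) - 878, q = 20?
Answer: -11/186745 + 432*I/186745 ≈ -5.8904e-5 + 0.0023133*I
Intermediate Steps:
Z(d, P) = -878 + P + d (Z(d, P) = (P + d) - 878 = -878 + P + d)
M(y, z) = y*z
o = -11 (o = -878 + 847 + 20 = -11)
1/(o + M(-54, sqrt(-148 + 84))) = 1/(-11 - 54*sqrt(-148 + 84)) = 1/(-11 - 432*I) = (-11 + 432*I)/186745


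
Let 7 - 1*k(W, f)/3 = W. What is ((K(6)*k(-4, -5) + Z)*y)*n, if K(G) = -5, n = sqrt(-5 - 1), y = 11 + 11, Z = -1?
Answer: -3652*I*sqrt(6) ≈ -8945.5*I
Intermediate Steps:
k(W, f) = 21 - 3*W
y = 22
n = I*sqrt(6) (n = sqrt(-6) = I*sqrt(6) ≈ 2.4495*I)
((K(6)*k(-4, -5) + Z)*y)*n = ((-5*(21 - 3*(-4)) - 1)*22)*(I*sqrt(6)) = ((-5*(21 + 12) - 1)*22)*(I*sqrt(6)) = ((-5*33 - 1)*22)*(I*sqrt(6)) = ((-165 - 1)*22)*(I*sqrt(6)) = (-166*22)*(I*sqrt(6)) = -3652*I*sqrt(6)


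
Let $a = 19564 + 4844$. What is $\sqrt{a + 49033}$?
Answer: $271$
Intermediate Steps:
$a = 24408$
$\sqrt{a + 49033} = \sqrt{24408 + 49033} = \sqrt{73441} = 271$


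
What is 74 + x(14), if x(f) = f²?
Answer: 270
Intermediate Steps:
74 + x(14) = 74 + 14² = 74 + 196 = 270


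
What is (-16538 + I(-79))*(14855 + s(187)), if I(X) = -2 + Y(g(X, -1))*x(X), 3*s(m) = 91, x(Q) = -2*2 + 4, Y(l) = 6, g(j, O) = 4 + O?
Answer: -738610240/3 ≈ -2.4620e+8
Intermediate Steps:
x(Q) = 0 (x(Q) = -4 + 4 = 0)
s(m) = 91/3 (s(m) = (⅓)*91 = 91/3)
I(X) = -2 (I(X) = -2 + 6*0 = -2 + 0 = -2)
(-16538 + I(-79))*(14855 + s(187)) = (-16538 - 2)*(14855 + 91/3) = -16540*44656/3 = -738610240/3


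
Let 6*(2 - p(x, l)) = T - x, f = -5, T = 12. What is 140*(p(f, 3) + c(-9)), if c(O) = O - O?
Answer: -350/3 ≈ -116.67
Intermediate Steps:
c(O) = 0
p(x, l) = x/6 (p(x, l) = 2 - (12 - x)/6 = 2 + (-2 + x/6) = x/6)
140*(p(f, 3) + c(-9)) = 140*((⅙)*(-5) + 0) = 140*(-⅚ + 0) = 140*(-⅚) = -350/3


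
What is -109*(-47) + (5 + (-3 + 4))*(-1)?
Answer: 5117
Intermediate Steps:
-109*(-47) + (5 + (-3 + 4))*(-1) = 5123 + (5 + 1)*(-1) = 5123 + 6*(-1) = 5123 - 6 = 5117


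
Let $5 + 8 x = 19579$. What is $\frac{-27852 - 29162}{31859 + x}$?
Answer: $- \frac{228056}{137223} \approx -1.6619$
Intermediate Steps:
$x = \frac{9787}{4}$ ($x = - \frac{5}{8} + \frac{1}{8} \cdot 19579 = - \frac{5}{8} + \frac{19579}{8} = \frac{9787}{4} \approx 2446.8$)
$\frac{-27852 - 29162}{31859 + x} = \frac{-27852 - 29162}{31859 + \frac{9787}{4}} = - \frac{57014}{\frac{137223}{4}} = \left(-57014\right) \frac{4}{137223} = - \frac{228056}{137223}$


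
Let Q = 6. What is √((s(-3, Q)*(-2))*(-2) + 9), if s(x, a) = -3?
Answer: I*√3 ≈ 1.732*I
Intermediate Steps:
√((s(-3, Q)*(-2))*(-2) + 9) = √(-3*(-2)*(-2) + 9) = √(6*(-2) + 9) = √(-12 + 9) = √(-3) = I*√3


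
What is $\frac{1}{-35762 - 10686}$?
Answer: $- \frac{1}{46448} \approx -2.1529 \cdot 10^{-5}$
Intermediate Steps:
$\frac{1}{-35762 - 10686} = \frac{1}{-46448} = - \frac{1}{46448}$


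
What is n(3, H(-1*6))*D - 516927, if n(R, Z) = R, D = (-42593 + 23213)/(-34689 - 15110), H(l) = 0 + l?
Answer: -1354862607/2621 ≈ -5.1693e+5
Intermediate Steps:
H(l) = l
D = 1020/2621 (D = -19380/(-49799) = -19380*(-1/49799) = 1020/2621 ≈ 0.38916)
n(3, H(-1*6))*D - 516927 = 3*(1020/2621) - 516927 = 3060/2621 - 516927 = -1354862607/2621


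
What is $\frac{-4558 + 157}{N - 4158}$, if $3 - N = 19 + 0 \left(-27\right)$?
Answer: $\frac{4401}{4174} \approx 1.0544$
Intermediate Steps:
$N = -16$ ($N = 3 - \left(19 + 0 \left(-27\right)\right) = 3 - \left(19 + 0\right) = 3 - 19 = -16$)
$\frac{-4558 + 157}{N - 4158} = \frac{-4558 + 157}{-16 - 4158} = - \frac{4401}{-4174} = \left(-4401\right) \left(- \frac{1}{4174}\right) = \frac{4401}{4174}$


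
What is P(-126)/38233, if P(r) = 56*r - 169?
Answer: -425/2249 ≈ -0.18897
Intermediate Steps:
P(r) = -169 + 56*r
P(-126)/38233 = (-169 + 56*(-126))/38233 = (-169 - 7056)*(1/38233) = -7225*1/38233 = -425/2249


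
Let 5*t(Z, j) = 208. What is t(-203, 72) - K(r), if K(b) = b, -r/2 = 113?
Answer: 1338/5 ≈ 267.60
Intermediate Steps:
r = -226 (r = -2*113 = -226)
t(Z, j) = 208/5 (t(Z, j) = (⅕)*208 = 208/5)
t(-203, 72) - K(r) = 208/5 - 1*(-226) = 208/5 + 226 = 1338/5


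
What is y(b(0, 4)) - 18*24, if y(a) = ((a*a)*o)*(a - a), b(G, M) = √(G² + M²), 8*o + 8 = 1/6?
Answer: -432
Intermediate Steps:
o = -47/48 (o = -1 + (⅛)/6 = -1 + (⅛)*(⅙) = -1 + 1/48 = -47/48 ≈ -0.97917)
y(a) = 0 (y(a) = ((a*a)*(-47/48))*(a - a) = (a²*(-47/48))*0 = -47*a²/48*0 = 0)
y(b(0, 4)) - 18*24 = 0 - 18*24 = 0 - 432 = -432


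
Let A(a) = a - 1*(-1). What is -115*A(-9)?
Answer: 920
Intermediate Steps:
A(a) = 1 + a (A(a) = a + 1 = 1 + a)
-115*A(-9) = -115*(1 - 9) = -115*(-8) = 920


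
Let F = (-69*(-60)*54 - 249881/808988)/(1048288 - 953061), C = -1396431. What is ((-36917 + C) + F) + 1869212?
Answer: 33578053877405863/77037500276 ≈ 4.3587e+5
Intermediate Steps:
F = 180857107399/77037500276 (F = (4140*54 - 249881*1/808988)/95227 = (223560 - 249881/808988)*(1/95227) = (180857107399/808988)*(1/95227) = 180857107399/77037500276 ≈ 2.3476)
((-36917 + C) + F) + 1869212 = ((-36917 - 1396431) + 180857107399/77037500276) + 1869212 = (-1433348 + 180857107399/77037500276) + 1869212 = -110421366088496649/77037500276 + 1869212 = 33578053877405863/77037500276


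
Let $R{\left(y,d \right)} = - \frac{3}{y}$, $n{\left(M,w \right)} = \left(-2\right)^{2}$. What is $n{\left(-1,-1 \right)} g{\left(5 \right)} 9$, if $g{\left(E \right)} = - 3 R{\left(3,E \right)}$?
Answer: $108$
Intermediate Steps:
$n{\left(M,w \right)} = 4$
$g{\left(E \right)} = 3$ ($g{\left(E \right)} = - 3 \left(- \frac{3}{3}\right) = - 3 \left(\left(-3\right) \frac{1}{3}\right) = \left(-3\right) \left(-1\right) = 3$)
$n{\left(-1,-1 \right)} g{\left(5 \right)} 9 = 4 \cdot 3 \cdot 9 = 12 \cdot 9 = 108$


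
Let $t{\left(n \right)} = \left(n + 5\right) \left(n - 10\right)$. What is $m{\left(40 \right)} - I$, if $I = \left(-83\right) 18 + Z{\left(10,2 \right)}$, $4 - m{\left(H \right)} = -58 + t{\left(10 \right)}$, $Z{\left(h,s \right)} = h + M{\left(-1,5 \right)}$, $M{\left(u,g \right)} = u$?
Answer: $1547$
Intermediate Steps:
$Z{\left(h,s \right)} = -1 + h$ ($Z{\left(h,s \right)} = h - 1 = -1 + h$)
$t{\left(n \right)} = \left(-10 + n\right) \left(5 + n\right)$ ($t{\left(n \right)} = \left(5 + n\right) \left(-10 + n\right) = \left(-10 + n\right) \left(5 + n\right)$)
$m{\left(H \right)} = 62$ ($m{\left(H \right)} = 4 - \left(-58 - \left(100 - 100\right)\right) = 4 - \left(-58 - 0\right) = 4 - \left(-58 + 0\right) = 4 - -58 = 4 + 58 = 62$)
$I = -1485$ ($I = \left(-83\right) 18 + \left(-1 + 10\right) = -1494 + 9 = -1485$)
$m{\left(40 \right)} - I = 62 - -1485 = 62 + 1485 = 1547$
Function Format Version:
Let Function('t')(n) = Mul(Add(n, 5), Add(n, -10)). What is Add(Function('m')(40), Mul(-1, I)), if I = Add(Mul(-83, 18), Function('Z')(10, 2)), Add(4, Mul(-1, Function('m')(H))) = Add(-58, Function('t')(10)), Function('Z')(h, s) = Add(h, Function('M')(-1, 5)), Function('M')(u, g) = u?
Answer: 1547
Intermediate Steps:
Function('Z')(h, s) = Add(-1, h) (Function('Z')(h, s) = Add(h, -1) = Add(-1, h))
Function('t')(n) = Mul(Add(-10, n), Add(5, n)) (Function('t')(n) = Mul(Add(5, n), Add(-10, n)) = Mul(Add(-10, n), Add(5, n)))
Function('m')(H) = 62 (Function('m')(H) = Add(4, Mul(-1, Add(-58, Add(-50, Pow(10, 2), Mul(-5, 10))))) = Add(4, Mul(-1, Add(-58, Add(-50, 100, -50)))) = Add(4, Mul(-1, Add(-58, 0))) = Add(4, Mul(-1, -58)) = Add(4, 58) = 62)
I = -1485 (I = Add(Mul(-83, 18), Add(-1, 10)) = Add(-1494, 9) = -1485)
Add(Function('m')(40), Mul(-1, I)) = Add(62, Mul(-1, -1485)) = Add(62, 1485) = 1547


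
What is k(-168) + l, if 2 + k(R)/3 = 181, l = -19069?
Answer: -18532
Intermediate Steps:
k(R) = 537 (k(R) = -6 + 3*181 = -6 + 543 = 537)
k(-168) + l = 537 - 19069 = -18532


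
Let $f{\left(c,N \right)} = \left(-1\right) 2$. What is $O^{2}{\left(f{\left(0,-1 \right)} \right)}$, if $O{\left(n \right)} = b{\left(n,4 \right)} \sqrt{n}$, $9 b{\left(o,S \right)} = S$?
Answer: $- \frac{32}{81} \approx -0.39506$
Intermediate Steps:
$b{\left(o,S \right)} = \frac{S}{9}$
$f{\left(c,N \right)} = -2$
$O{\left(n \right)} = \frac{4 \sqrt{n}}{9}$ ($O{\left(n \right)} = \frac{1}{9} \cdot 4 \sqrt{n} = \frac{4 \sqrt{n}}{9}$)
$O^{2}{\left(f{\left(0,-1 \right)} \right)} = \left(\frac{4 \sqrt{-2}}{9}\right)^{2} = \left(\frac{4 i \sqrt{2}}{9}\right)^{2} = - \frac{32}{81}$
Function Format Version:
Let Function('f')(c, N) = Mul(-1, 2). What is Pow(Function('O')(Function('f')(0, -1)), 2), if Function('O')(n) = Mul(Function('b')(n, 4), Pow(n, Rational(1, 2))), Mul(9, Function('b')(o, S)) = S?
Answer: Rational(-32, 81) ≈ -0.39506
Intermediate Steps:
Function('b')(o, S) = Mul(Rational(1, 9), S)
Function('f')(c, N) = -2
Function('O')(n) = Mul(Rational(4, 9), Pow(n, Rational(1, 2))) (Function('O')(n) = Mul(Mul(Rational(1, 9), 4), Pow(n, Rational(1, 2))) = Mul(Rational(4, 9), Pow(n, Rational(1, 2))))
Pow(Function('O')(Function('f')(0, -1)), 2) = Pow(Mul(Rational(4, 9), Pow(-2, Rational(1, 2))), 2) = Pow(Mul(Rational(4, 9), Mul(I, Pow(2, Rational(1, 2)))), 2) = Pow(Mul(Rational(4, 9), I, Pow(2, Rational(1, 2))), 2) = Rational(-32, 81)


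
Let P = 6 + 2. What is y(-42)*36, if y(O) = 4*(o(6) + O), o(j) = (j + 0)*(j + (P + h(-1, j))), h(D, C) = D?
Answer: 5184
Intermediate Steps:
P = 8
o(j) = j*(7 + j) (o(j) = (j + 0)*(j + (8 - 1)) = j*(j + 7) = j*(7 + j))
y(O) = 312 + 4*O (y(O) = 4*(6*(7 + 6) + O) = 4*(6*13 + O) = 4*(78 + O) = 312 + 4*O)
y(-42)*36 = (312 + 4*(-42))*36 = (312 - 168)*36 = 144*36 = 5184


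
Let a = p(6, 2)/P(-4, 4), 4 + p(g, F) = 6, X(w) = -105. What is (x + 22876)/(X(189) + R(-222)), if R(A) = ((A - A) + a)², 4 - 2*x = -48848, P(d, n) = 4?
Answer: -189208/419 ≈ -451.57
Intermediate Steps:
p(g, F) = 2 (p(g, F) = -4 + 6 = 2)
x = 24426 (x = 2 - ½*(-48848) = 2 + 24424 = 24426)
a = ½ (a = 2/4 = 2*(¼) = ½ ≈ 0.50000)
R(A) = ¼ (R(A) = ((A - A) + ½)² = (0 + ½)² = (½)² = ¼)
(x + 22876)/(X(189) + R(-222)) = (24426 + 22876)/(-105 + ¼) = 47302/(-419/4) = 47302*(-4/419) = -189208/419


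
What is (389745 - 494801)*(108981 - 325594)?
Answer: 22756495328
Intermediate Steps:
(389745 - 494801)*(108981 - 325594) = -105056*(-216613) = 22756495328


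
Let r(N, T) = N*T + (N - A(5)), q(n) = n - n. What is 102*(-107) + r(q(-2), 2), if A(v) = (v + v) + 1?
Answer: -10925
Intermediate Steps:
A(v) = 1 + 2*v (A(v) = 2*v + 1 = 1 + 2*v)
q(n) = 0
r(N, T) = -11 + N + N*T (r(N, T) = N*T + (N - (1 + 2*5)) = N*T + (N - (1 + 10)) = N*T + (N - 1*11) = N*T + (N - 11) = N*T + (-11 + N) = -11 + N + N*T)
102*(-107) + r(q(-2), 2) = 102*(-107) + (-11 + 0 + 0*2) = -10914 + (-11 + 0 + 0) = -10914 - 11 = -10925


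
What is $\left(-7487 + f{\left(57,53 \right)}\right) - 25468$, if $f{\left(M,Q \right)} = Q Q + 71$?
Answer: $-30075$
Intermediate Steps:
$f{\left(M,Q \right)} = 71 + Q^{2}$ ($f{\left(M,Q \right)} = Q^{2} + 71 = 71 + Q^{2}$)
$\left(-7487 + f{\left(57,53 \right)}\right) - 25468 = \left(-7487 + \left(71 + 53^{2}\right)\right) - 25468 = \left(-7487 + \left(71 + 2809\right)\right) - 25468 = \left(-7487 + 2880\right) - 25468 = -4607 - 25468 = -30075$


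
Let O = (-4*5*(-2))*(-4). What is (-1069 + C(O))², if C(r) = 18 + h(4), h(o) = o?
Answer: 1096209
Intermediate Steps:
O = -160 (O = -20*(-2)*(-4) = 40*(-4) = -160)
C(r) = 22 (C(r) = 18 + 4 = 22)
(-1069 + C(O))² = (-1069 + 22)² = (-1047)² = 1096209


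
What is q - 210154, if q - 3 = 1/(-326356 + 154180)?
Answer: -36182958577/172176 ≈ -2.1015e+5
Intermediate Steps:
q = 516527/172176 (q = 3 + 1/(-326356 + 154180) = 3 + 1/(-172176) = 3 - 1/172176 = 516527/172176 ≈ 3.0000)
q - 210154 = 516527/172176 - 210154 = -36182958577/172176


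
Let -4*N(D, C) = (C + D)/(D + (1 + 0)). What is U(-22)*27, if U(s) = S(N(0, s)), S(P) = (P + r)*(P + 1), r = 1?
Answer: 4563/4 ≈ 1140.8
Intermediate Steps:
N(D, C) = -(C + D)/(4*(1 + D)) (N(D, C) = -(C + D)/(4*(D + (1 + 0))) = -(C + D)/(4*(D + 1)) = -(C + D)/(4*(1 + D)))
S(P) = (1 + P)² (S(P) = (P + 1)*(P + 1) = (1 + P)*(1 + P) = (1 + P)²)
U(s) = 1 - s/2 + s²/16 (U(s) = 1 + ((-s - 1*0)/(4*(1 + 0)))² + 2*((-s - 1*0)/(4*(1 + 0))) = 1 + ((¼)*(-s + 0)/1)² + 2*((¼)*(-s + 0)/1) = 1 + ((¼)*1*(-s))² + 2*((¼)*1*(-s)) = 1 + (-s/4)² + 2*(-s/4) = 1 + s²/16 - s/2 = 1 - s/2 + s²/16)
U(-22)*27 = (1 - ½*(-22) + (1/16)*(-22)²)*27 = (1 + 11 + (1/16)*484)*27 = (1 + 11 + 121/4)*27 = (169/4)*27 = 4563/4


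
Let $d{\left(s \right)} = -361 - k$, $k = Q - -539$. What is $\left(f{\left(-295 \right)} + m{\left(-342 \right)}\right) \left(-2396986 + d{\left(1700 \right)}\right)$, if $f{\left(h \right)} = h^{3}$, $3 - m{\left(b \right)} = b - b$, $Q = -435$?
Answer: $61548253923772$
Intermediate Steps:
$m{\left(b \right)} = 3$ ($m{\left(b \right)} = 3 - \left(b - b\right) = 3 - 0 = 3 + 0 = 3$)
$k = 104$ ($k = -435 - -539 = -435 + 539 = 104$)
$d{\left(s \right)} = -465$ ($d{\left(s \right)} = -361 - 104 = -465$)
$\left(f{\left(-295 \right)} + m{\left(-342 \right)}\right) \left(-2396986 + d{\left(1700 \right)}\right) = \left(\left(-295\right)^{3} + 3\right) \left(-2396986 - 465\right) = \left(-25672375 + 3\right) \left(-2397451\right) = \left(-25672372\right) \left(-2397451\right) = 61548253923772$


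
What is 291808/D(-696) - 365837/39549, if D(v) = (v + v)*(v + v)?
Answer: -7263838231/798257016 ≈ -9.0996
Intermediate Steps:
D(v) = 4*v² (D(v) = (2*v)*(2*v) = 4*v²)
291808/D(-696) - 365837/39549 = 291808/((4*(-696)²)) - 365837/39549 = 291808/((4*484416)) - 365837*1/39549 = 291808/1937664 - 365837/39549 = 291808*(1/1937664) - 365837/39549 = 9119/60552 - 365837/39549 = -7263838231/798257016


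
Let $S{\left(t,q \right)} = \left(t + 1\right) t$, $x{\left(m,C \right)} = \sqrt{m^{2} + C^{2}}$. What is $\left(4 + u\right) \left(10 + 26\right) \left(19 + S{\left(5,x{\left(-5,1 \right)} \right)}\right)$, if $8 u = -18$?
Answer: $3087$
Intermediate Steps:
$u = - \frac{9}{4}$ ($u = \frac{1}{8} \left(-18\right) = - \frac{9}{4} \approx -2.25$)
$x{\left(m,C \right)} = \sqrt{C^{2} + m^{2}}$
$S{\left(t,q \right)} = t \left(1 + t\right)$ ($S{\left(t,q \right)} = \left(1 + t\right) t = t \left(1 + t\right)$)
$\left(4 + u\right) \left(10 + 26\right) \left(19 + S{\left(5,x{\left(-5,1 \right)} \right)}\right) = \left(4 - \frac{9}{4}\right) \left(10 + 26\right) \left(19 + 5 \left(1 + 5\right)\right) = \frac{7}{4} \cdot 36 \left(19 + 5 \cdot 6\right) = 63 \left(19 + 30\right) = 63 \cdot 49 = 3087$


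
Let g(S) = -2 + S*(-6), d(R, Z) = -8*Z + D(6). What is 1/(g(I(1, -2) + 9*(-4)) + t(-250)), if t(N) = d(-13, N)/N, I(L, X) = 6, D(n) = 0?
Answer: 1/170 ≈ 0.0058824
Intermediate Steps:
d(R, Z) = -8*Z (d(R, Z) = -8*Z + 0 = -8*Z)
t(N) = -8 (t(N) = (-8*N)/N = -8)
g(S) = -2 - 6*S
1/(g(I(1, -2) + 9*(-4)) + t(-250)) = 1/((-2 - 6*(6 + 9*(-4))) - 8) = 1/((-2 - 6*(6 - 36)) - 8) = 1/((-2 - 6*(-30)) - 8) = 1/((-2 + 180) - 8) = 1/(178 - 8) = 1/170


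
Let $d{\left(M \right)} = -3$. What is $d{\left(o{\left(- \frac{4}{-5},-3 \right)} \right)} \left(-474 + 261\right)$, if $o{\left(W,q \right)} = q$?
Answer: $639$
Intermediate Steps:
$d{\left(o{\left(- \frac{4}{-5},-3 \right)} \right)} \left(-474 + 261\right) = - 3 \left(-474 + 261\right) = \left(-3\right) \left(-213\right) = 639$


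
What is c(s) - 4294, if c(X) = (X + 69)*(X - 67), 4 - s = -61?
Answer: -4562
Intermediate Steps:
s = 65 (s = 4 - 1*(-61) = 4 + 61 = 65)
c(X) = (-67 + X)*(69 + X) (c(X) = (69 + X)*(-67 + X) = (-67 + X)*(69 + X))
c(s) - 4294 = (-4623 + 65² + 2*65) - 4294 = (-4623 + 4225 + 130) - 4294 = -268 - 4294 = -4562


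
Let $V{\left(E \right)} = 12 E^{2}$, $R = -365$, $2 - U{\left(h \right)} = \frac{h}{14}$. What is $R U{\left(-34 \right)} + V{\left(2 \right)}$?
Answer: $- \frac{10979}{7} \approx -1568.4$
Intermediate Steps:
$U{\left(h \right)} = 2 - \frac{h}{14}$
$R U{\left(-34 \right)} + V{\left(2 \right)} = - 365 \left(2 - - \frac{17}{7}\right) + 12 \cdot 2^{2} = - 365 \left(2 + \frac{17}{7}\right) + 12 \cdot 4 = \left(-365\right) \frac{31}{7} + 48 = - \frac{11315}{7} + 48 = - \frac{10979}{7}$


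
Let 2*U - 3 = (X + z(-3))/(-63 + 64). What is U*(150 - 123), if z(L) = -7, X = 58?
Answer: 729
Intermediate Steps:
U = 27 (U = 3/2 + ((58 - 7)/(-63 + 64))/2 = 3/2 + (51/1)/2 = 3/2 + (51*1)/2 = 3/2 + (½)*51 = 3/2 + 51/2 = 27)
U*(150 - 123) = 27*(150 - 123) = 27*27 = 729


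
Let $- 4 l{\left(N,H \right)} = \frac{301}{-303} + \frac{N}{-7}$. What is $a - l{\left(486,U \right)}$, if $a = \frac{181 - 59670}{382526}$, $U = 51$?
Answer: $- \frac{28820350333}{1622675292} \approx -17.761$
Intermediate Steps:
$l{\left(N,H \right)} = \frac{301}{1212} + \frac{N}{28}$ ($l{\left(N,H \right)} = - \frac{\frac{301}{-303} + \frac{N}{-7}}{4} = - \frac{301 \left(- \frac{1}{303}\right) + N \left(- \frac{1}{7}\right)}{4} = - \frac{- \frac{301}{303} - \frac{N}{7}}{4} = \frac{301}{1212} + \frac{N}{28}$)
$a = - \frac{59489}{382526}$ ($a = \left(181 - 59670\right) \frac{1}{382526} = \left(-59489\right) \frac{1}{382526} = - \frac{59489}{382526} \approx -0.15552$)
$a - l{\left(486,U \right)} = - \frac{59489}{382526} - \left(\frac{301}{1212} + \frac{1}{28} \cdot 486\right) = - \frac{59489}{382526} - \left(\frac{301}{1212} + \frac{243}{14}\right) = - \frac{59489}{382526} - \frac{149365}{8484} = - \frac{28820350333}{1622675292}$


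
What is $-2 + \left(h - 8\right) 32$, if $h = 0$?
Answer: $-258$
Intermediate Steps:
$-2 + \left(h - 8\right) 32 = -2 + \left(0 - 8\right) 32 = -2 - 256 = -258$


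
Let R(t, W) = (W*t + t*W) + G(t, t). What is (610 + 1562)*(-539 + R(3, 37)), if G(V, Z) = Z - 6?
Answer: -695040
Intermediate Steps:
G(V, Z) = -6 + Z
R(t, W) = -6 + t + 2*W*t (R(t, W) = (W*t + t*W) + (-6 + t) = (W*t + W*t) + (-6 + t) = 2*W*t + (-6 + t) = -6 + t + 2*W*t)
(610 + 1562)*(-539 + R(3, 37)) = (610 + 1562)*(-539 + (-6 + 3 + 2*37*3)) = 2172*(-539 + (-6 + 3 + 222)) = 2172*(-539 + 219) = 2172*(-320) = -695040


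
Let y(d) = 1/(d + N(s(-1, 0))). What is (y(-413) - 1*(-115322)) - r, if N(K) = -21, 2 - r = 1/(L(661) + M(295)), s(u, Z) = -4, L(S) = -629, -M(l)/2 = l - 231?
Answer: 37887000969/328538 ≈ 1.1532e+5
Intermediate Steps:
M(l) = 462 - 2*l (M(l) = -2*(l - 231) = -2*(-231 + l) = 462 - 2*l)
r = 1515/757 (r = 2 - 1/(-629 + (462 - 2*295)) = 2 - 1/(-629 + (462 - 590)) = 2 - 1/(-629 - 128) = 2 - 1/(-757) = 2 - 1*(-1/757) = 2 + 1/757 = 1515/757 ≈ 2.0013)
y(d) = 1/(-21 + d) (y(d) = 1/(d - 21) = 1/(-21 + d))
(y(-413) - 1*(-115322)) - r = (1/(-21 - 413) - 1*(-115322)) - 1*1515/757 = (1/(-434) + 115322) - 1515/757 = (-1/434 + 115322) - 1515/757 = 50049747/434 - 1515/757 = 37887000969/328538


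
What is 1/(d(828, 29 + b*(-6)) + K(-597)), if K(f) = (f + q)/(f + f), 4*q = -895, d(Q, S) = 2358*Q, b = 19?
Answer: 4776/9324780307 ≈ 5.1218e-7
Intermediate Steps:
q = -895/4 (q = (¼)*(-895) = -895/4 ≈ -223.75)
K(f) = (-895/4 + f)/(2*f) (K(f) = (f - 895/4)/(f + f) = (-895/4 + f)/((2*f)) = (-895/4 + f)*(1/(2*f)) = (-895/4 + f)/(2*f))
1/(d(828, 29 + b*(-6)) + K(-597)) = 1/(2358*828 + (⅛)*(-895 + 4*(-597))/(-597)) = 1/(1952424 + (⅛)*(-1/597)*(-895 - 2388)) = 1/(1952424 + (⅛)*(-1/597)*(-3283)) = 1/(1952424 + 3283/4776) = 1/(9324780307/4776) = 4776/9324780307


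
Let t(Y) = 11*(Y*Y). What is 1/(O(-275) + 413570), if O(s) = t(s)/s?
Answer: 1/410545 ≈ 2.4358e-6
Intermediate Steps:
t(Y) = 11*Y²
O(s) = 11*s (O(s) = (11*s²)/s = 11*s)
1/(O(-275) + 413570) = 1/(11*(-275) + 413570) = 1/(-3025 + 413570) = 1/410545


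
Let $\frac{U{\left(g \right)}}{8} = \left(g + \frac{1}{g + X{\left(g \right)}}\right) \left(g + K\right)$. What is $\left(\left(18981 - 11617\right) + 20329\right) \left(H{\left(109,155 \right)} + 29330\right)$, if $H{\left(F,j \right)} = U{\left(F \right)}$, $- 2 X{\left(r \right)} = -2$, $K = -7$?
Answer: $\frac{180156202254}{55} \approx 3.2756 \cdot 10^{9}$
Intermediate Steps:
$X{\left(r \right)} = 1$ ($X{\left(r \right)} = \left(- \frac{1}{2}\right) \left(-2\right) = 1$)
$U{\left(g \right)} = 8 \left(-7 + g\right) \left(g + \frac{1}{1 + g}\right)$ ($U{\left(g \right)} = 8 \left(g + \frac{1}{g + 1}\right) \left(g - 7\right) = 8 \left(g + \frac{1}{1 + g}\right) \left(-7 + g\right) = 8 \left(-7 + g\right) \left(g + \frac{1}{1 + g}\right)$)
$H{\left(F,j \right)} = \frac{8 \left(-7 + F^{3} - 6 F - 6 F^{2}\right)}{1 + F}$
$\left(\left(18981 - 11617\right) + 20329\right) \left(H{\left(109,155 \right)} + 29330\right) = \left(\left(18981 - 11617\right) + 20329\right) \left(\frac{8 \left(-7 + 109^{3} - 654 - 6 \cdot 109^{2}\right)}{1 + 109} + 29330\right) = \left(\left(18981 - 11617\right) + 20329\right) \left(\frac{8 \left(-7 + 1295029 - 654 - 71286\right)}{110} + 29330\right) = \left(7364 + 20329\right) \left(8 \cdot \frac{1}{110} \left(-7 + 1295029 - 654 - 71286\right) + 29330\right) = 27693 \left(8 \cdot \frac{1}{110} \cdot 1223082 + 29330\right) = 27693 \left(\frac{4892328}{55} + 29330\right) = 27693 \cdot \frac{6505478}{55} = \frac{180156202254}{55}$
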